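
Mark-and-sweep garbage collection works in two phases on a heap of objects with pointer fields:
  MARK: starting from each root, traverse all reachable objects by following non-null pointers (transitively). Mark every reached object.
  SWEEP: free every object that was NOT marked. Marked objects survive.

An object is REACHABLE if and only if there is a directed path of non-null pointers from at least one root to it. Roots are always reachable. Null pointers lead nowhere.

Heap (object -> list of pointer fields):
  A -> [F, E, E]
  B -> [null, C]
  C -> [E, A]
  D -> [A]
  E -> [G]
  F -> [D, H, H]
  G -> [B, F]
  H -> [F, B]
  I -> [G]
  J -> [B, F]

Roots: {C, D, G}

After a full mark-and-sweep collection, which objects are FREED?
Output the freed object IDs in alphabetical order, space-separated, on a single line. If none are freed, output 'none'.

Answer: I J

Derivation:
Roots: C D G
Mark C: refs=E A, marked=C
Mark D: refs=A, marked=C D
Mark G: refs=B F, marked=C D G
Mark E: refs=G, marked=C D E G
Mark A: refs=F E E, marked=A C D E G
Mark B: refs=null C, marked=A B C D E G
Mark F: refs=D H H, marked=A B C D E F G
Mark H: refs=F B, marked=A B C D E F G H
Unmarked (collected): I J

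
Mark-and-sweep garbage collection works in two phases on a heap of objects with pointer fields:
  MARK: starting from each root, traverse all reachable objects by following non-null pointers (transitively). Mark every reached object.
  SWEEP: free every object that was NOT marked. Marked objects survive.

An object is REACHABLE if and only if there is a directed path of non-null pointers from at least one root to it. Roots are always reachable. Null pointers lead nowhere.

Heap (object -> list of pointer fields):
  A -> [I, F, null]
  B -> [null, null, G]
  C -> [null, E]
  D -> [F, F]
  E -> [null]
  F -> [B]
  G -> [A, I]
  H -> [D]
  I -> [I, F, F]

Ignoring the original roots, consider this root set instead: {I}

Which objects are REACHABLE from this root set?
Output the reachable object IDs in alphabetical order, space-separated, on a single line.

Roots: I
Mark I: refs=I F F, marked=I
Mark F: refs=B, marked=F I
Mark B: refs=null null G, marked=B F I
Mark G: refs=A I, marked=B F G I
Mark A: refs=I F null, marked=A B F G I
Unmarked (collected): C D E H

Answer: A B F G I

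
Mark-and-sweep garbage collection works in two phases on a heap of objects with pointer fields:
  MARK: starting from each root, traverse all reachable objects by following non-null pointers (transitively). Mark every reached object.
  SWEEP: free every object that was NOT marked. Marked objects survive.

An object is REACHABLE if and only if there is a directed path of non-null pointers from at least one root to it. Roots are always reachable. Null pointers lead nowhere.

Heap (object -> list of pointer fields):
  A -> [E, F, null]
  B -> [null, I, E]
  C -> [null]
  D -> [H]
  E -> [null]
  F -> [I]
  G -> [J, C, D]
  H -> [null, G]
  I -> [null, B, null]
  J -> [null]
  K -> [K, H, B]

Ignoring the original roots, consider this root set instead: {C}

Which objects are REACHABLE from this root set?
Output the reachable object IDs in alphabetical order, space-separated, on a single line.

Roots: C
Mark C: refs=null, marked=C
Unmarked (collected): A B D E F G H I J K

Answer: C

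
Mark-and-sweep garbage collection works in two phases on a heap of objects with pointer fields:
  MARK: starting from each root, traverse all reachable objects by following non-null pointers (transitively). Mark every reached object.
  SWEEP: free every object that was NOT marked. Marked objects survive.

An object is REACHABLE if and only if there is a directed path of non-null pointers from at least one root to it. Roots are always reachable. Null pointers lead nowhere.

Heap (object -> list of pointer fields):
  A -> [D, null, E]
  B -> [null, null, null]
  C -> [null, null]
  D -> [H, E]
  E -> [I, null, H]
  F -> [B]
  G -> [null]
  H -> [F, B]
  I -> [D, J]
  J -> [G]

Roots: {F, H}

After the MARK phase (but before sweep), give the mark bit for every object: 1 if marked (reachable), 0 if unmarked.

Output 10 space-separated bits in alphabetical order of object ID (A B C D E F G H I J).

Roots: F H
Mark F: refs=B, marked=F
Mark H: refs=F B, marked=F H
Mark B: refs=null null null, marked=B F H
Unmarked (collected): A C D E G I J

Answer: 0 1 0 0 0 1 0 1 0 0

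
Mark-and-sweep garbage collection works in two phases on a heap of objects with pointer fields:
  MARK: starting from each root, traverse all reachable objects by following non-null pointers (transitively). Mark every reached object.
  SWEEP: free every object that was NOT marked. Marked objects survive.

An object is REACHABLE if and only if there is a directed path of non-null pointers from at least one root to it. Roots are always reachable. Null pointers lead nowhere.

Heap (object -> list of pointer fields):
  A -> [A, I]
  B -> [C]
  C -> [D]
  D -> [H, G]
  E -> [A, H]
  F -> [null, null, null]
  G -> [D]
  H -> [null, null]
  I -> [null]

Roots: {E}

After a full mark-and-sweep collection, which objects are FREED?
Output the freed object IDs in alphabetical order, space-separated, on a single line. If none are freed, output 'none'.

Roots: E
Mark E: refs=A H, marked=E
Mark A: refs=A I, marked=A E
Mark H: refs=null null, marked=A E H
Mark I: refs=null, marked=A E H I
Unmarked (collected): B C D F G

Answer: B C D F G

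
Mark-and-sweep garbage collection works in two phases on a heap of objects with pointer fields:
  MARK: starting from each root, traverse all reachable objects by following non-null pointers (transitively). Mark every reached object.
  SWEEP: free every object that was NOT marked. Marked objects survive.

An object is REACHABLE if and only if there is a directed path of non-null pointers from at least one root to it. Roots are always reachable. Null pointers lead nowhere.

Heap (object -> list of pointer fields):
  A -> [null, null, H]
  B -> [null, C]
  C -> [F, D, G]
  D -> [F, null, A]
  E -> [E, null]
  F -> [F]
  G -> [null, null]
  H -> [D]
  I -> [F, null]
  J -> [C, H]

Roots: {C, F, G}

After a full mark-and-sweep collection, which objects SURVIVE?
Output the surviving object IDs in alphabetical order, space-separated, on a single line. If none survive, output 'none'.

Answer: A C D F G H

Derivation:
Roots: C F G
Mark C: refs=F D G, marked=C
Mark F: refs=F, marked=C F
Mark G: refs=null null, marked=C F G
Mark D: refs=F null A, marked=C D F G
Mark A: refs=null null H, marked=A C D F G
Mark H: refs=D, marked=A C D F G H
Unmarked (collected): B E I J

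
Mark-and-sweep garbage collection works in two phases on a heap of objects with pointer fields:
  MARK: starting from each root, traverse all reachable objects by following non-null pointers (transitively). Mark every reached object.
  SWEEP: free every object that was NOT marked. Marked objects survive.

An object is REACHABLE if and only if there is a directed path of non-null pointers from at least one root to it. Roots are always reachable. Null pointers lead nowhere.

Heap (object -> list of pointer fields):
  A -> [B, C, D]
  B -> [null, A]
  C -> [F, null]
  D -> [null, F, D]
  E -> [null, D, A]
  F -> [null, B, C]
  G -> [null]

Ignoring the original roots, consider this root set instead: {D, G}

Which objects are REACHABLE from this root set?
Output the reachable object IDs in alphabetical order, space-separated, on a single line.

Roots: D G
Mark D: refs=null F D, marked=D
Mark G: refs=null, marked=D G
Mark F: refs=null B C, marked=D F G
Mark B: refs=null A, marked=B D F G
Mark C: refs=F null, marked=B C D F G
Mark A: refs=B C D, marked=A B C D F G
Unmarked (collected): E

Answer: A B C D F G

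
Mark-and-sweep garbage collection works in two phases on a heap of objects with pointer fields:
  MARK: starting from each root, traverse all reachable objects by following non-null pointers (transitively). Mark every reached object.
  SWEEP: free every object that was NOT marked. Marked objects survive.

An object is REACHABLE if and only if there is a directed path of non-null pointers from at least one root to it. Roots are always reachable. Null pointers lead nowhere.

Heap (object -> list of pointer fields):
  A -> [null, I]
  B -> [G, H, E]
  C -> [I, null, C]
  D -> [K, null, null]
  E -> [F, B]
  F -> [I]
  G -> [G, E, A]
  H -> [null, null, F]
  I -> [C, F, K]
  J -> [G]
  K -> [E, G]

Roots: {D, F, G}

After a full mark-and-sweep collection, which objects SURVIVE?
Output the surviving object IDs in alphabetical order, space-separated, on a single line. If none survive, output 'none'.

Roots: D F G
Mark D: refs=K null null, marked=D
Mark F: refs=I, marked=D F
Mark G: refs=G E A, marked=D F G
Mark K: refs=E G, marked=D F G K
Mark I: refs=C F K, marked=D F G I K
Mark E: refs=F B, marked=D E F G I K
Mark A: refs=null I, marked=A D E F G I K
Mark C: refs=I null C, marked=A C D E F G I K
Mark B: refs=G H E, marked=A B C D E F G I K
Mark H: refs=null null F, marked=A B C D E F G H I K
Unmarked (collected): J

Answer: A B C D E F G H I K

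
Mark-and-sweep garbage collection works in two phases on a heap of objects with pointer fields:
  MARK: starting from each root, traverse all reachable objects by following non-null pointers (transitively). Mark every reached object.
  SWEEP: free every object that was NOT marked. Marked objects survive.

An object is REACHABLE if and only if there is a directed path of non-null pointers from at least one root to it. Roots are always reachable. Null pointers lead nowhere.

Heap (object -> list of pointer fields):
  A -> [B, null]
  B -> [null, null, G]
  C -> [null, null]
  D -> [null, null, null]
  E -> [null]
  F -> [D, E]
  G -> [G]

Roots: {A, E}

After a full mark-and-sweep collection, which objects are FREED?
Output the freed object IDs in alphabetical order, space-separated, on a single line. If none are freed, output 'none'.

Roots: A E
Mark A: refs=B null, marked=A
Mark E: refs=null, marked=A E
Mark B: refs=null null G, marked=A B E
Mark G: refs=G, marked=A B E G
Unmarked (collected): C D F

Answer: C D F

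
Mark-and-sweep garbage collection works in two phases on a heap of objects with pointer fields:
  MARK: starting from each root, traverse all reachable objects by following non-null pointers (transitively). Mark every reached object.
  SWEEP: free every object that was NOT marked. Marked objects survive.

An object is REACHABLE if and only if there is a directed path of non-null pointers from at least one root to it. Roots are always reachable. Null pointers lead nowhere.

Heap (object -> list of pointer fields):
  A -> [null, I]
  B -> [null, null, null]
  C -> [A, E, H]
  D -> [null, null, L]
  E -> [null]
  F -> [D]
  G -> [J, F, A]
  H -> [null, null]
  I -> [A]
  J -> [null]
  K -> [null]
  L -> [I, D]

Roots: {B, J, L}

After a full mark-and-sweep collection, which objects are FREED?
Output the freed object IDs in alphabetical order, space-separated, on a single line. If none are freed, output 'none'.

Roots: B J L
Mark B: refs=null null null, marked=B
Mark J: refs=null, marked=B J
Mark L: refs=I D, marked=B J L
Mark I: refs=A, marked=B I J L
Mark D: refs=null null L, marked=B D I J L
Mark A: refs=null I, marked=A B D I J L
Unmarked (collected): C E F G H K

Answer: C E F G H K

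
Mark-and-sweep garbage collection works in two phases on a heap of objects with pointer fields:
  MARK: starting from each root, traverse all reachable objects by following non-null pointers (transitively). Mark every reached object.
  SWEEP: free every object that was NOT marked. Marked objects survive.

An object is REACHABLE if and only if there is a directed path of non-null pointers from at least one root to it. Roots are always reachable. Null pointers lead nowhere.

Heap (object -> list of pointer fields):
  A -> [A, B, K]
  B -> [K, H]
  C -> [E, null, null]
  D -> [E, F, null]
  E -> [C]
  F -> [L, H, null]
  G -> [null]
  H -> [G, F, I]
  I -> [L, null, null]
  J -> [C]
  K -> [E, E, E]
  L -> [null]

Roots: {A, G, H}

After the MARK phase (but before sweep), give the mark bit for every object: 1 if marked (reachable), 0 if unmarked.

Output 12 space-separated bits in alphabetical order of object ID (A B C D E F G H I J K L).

Roots: A G H
Mark A: refs=A B K, marked=A
Mark G: refs=null, marked=A G
Mark H: refs=G F I, marked=A G H
Mark B: refs=K H, marked=A B G H
Mark K: refs=E E E, marked=A B G H K
Mark F: refs=L H null, marked=A B F G H K
Mark I: refs=L null null, marked=A B F G H I K
Mark E: refs=C, marked=A B E F G H I K
Mark L: refs=null, marked=A B E F G H I K L
Mark C: refs=E null null, marked=A B C E F G H I K L
Unmarked (collected): D J

Answer: 1 1 1 0 1 1 1 1 1 0 1 1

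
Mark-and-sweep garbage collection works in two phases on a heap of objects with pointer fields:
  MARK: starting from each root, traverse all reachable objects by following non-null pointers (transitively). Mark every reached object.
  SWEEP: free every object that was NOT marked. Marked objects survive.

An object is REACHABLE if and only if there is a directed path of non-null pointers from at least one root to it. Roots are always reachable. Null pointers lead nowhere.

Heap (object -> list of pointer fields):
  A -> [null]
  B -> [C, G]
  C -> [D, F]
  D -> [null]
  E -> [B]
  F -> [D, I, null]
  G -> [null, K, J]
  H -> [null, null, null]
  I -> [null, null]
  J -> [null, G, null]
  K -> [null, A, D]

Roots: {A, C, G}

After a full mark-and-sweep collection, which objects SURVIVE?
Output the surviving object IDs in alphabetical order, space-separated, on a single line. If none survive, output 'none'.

Answer: A C D F G I J K

Derivation:
Roots: A C G
Mark A: refs=null, marked=A
Mark C: refs=D F, marked=A C
Mark G: refs=null K J, marked=A C G
Mark D: refs=null, marked=A C D G
Mark F: refs=D I null, marked=A C D F G
Mark K: refs=null A D, marked=A C D F G K
Mark J: refs=null G null, marked=A C D F G J K
Mark I: refs=null null, marked=A C D F G I J K
Unmarked (collected): B E H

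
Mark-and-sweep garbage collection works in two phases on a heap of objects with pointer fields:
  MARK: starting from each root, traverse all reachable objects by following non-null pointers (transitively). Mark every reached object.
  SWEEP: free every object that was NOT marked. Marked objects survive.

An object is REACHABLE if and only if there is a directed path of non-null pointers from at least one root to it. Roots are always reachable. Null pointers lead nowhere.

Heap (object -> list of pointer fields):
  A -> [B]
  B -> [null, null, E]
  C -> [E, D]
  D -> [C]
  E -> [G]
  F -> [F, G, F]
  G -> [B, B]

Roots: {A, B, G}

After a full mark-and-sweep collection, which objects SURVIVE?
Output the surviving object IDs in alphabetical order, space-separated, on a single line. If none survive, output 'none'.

Answer: A B E G

Derivation:
Roots: A B G
Mark A: refs=B, marked=A
Mark B: refs=null null E, marked=A B
Mark G: refs=B B, marked=A B G
Mark E: refs=G, marked=A B E G
Unmarked (collected): C D F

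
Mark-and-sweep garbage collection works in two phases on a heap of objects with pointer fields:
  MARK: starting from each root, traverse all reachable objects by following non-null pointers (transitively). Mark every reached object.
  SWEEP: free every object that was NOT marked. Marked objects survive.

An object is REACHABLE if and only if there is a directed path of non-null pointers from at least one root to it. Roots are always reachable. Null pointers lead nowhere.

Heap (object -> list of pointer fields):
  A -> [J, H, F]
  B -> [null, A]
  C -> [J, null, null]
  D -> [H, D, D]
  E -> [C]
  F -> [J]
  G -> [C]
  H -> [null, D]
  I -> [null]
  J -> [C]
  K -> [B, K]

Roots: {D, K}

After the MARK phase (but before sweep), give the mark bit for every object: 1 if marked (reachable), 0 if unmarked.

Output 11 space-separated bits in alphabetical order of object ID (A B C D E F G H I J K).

Roots: D K
Mark D: refs=H D D, marked=D
Mark K: refs=B K, marked=D K
Mark H: refs=null D, marked=D H K
Mark B: refs=null A, marked=B D H K
Mark A: refs=J H F, marked=A B D H K
Mark J: refs=C, marked=A B D H J K
Mark F: refs=J, marked=A B D F H J K
Mark C: refs=J null null, marked=A B C D F H J K
Unmarked (collected): E G I

Answer: 1 1 1 1 0 1 0 1 0 1 1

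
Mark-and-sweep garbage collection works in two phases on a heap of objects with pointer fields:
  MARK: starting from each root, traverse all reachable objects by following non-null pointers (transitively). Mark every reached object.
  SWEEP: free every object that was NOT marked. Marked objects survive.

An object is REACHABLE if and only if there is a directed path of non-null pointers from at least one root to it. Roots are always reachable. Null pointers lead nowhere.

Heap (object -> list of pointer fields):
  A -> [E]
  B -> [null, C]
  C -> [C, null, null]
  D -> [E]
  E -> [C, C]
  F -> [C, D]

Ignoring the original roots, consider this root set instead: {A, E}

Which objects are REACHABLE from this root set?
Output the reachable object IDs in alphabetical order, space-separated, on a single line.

Roots: A E
Mark A: refs=E, marked=A
Mark E: refs=C C, marked=A E
Mark C: refs=C null null, marked=A C E
Unmarked (collected): B D F

Answer: A C E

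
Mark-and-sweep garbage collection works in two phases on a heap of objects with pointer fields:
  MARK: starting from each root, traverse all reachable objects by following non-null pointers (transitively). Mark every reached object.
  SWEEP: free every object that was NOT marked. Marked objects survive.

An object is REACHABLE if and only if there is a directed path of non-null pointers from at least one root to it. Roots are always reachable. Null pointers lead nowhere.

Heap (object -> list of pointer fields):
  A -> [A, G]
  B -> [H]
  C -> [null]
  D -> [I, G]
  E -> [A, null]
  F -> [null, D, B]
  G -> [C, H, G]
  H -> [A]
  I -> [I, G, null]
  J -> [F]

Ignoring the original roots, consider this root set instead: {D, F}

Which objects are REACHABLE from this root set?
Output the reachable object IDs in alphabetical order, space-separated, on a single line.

Answer: A B C D F G H I

Derivation:
Roots: D F
Mark D: refs=I G, marked=D
Mark F: refs=null D B, marked=D F
Mark I: refs=I G null, marked=D F I
Mark G: refs=C H G, marked=D F G I
Mark B: refs=H, marked=B D F G I
Mark C: refs=null, marked=B C D F G I
Mark H: refs=A, marked=B C D F G H I
Mark A: refs=A G, marked=A B C D F G H I
Unmarked (collected): E J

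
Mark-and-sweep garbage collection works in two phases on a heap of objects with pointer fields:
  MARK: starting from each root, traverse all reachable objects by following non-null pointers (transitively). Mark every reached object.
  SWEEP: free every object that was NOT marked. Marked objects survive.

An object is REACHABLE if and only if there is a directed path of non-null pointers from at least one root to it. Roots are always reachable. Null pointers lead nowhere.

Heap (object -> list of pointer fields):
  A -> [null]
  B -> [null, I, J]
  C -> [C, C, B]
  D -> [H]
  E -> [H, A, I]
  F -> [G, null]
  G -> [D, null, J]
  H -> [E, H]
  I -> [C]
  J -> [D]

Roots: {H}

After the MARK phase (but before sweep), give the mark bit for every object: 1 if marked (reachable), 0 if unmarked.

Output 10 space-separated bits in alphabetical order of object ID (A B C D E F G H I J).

Roots: H
Mark H: refs=E H, marked=H
Mark E: refs=H A I, marked=E H
Mark A: refs=null, marked=A E H
Mark I: refs=C, marked=A E H I
Mark C: refs=C C B, marked=A C E H I
Mark B: refs=null I J, marked=A B C E H I
Mark J: refs=D, marked=A B C E H I J
Mark D: refs=H, marked=A B C D E H I J
Unmarked (collected): F G

Answer: 1 1 1 1 1 0 0 1 1 1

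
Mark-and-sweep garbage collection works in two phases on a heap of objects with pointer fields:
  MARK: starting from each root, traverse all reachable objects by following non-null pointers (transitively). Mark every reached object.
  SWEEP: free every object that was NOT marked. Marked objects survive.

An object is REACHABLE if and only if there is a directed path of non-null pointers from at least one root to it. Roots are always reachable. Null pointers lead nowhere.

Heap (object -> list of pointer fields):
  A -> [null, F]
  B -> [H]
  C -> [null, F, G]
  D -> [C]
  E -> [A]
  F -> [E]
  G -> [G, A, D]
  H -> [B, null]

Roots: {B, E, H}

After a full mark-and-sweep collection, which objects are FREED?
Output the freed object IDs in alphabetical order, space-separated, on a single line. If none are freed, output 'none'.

Answer: C D G

Derivation:
Roots: B E H
Mark B: refs=H, marked=B
Mark E: refs=A, marked=B E
Mark H: refs=B null, marked=B E H
Mark A: refs=null F, marked=A B E H
Mark F: refs=E, marked=A B E F H
Unmarked (collected): C D G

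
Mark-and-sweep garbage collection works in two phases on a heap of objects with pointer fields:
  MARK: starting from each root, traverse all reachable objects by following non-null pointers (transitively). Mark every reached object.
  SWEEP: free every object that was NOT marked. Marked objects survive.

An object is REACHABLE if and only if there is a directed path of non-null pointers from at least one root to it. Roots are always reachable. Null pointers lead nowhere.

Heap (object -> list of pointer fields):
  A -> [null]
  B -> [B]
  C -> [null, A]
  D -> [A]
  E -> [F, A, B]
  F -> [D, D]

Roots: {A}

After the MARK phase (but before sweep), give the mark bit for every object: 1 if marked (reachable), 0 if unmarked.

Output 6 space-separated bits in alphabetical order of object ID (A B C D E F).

Roots: A
Mark A: refs=null, marked=A
Unmarked (collected): B C D E F

Answer: 1 0 0 0 0 0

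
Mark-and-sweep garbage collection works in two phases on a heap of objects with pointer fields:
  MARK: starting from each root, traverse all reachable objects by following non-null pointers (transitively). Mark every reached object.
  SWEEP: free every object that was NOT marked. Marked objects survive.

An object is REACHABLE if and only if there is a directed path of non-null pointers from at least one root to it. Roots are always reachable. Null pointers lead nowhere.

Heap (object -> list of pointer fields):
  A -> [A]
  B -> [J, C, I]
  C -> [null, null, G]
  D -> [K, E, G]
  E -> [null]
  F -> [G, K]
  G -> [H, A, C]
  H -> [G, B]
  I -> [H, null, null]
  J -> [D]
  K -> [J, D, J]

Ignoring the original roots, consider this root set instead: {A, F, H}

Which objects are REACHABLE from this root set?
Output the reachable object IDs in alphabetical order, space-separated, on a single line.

Roots: A F H
Mark A: refs=A, marked=A
Mark F: refs=G K, marked=A F
Mark H: refs=G B, marked=A F H
Mark G: refs=H A C, marked=A F G H
Mark K: refs=J D J, marked=A F G H K
Mark B: refs=J C I, marked=A B F G H K
Mark C: refs=null null G, marked=A B C F G H K
Mark J: refs=D, marked=A B C F G H J K
Mark D: refs=K E G, marked=A B C D F G H J K
Mark I: refs=H null null, marked=A B C D F G H I J K
Mark E: refs=null, marked=A B C D E F G H I J K
Unmarked (collected): (none)

Answer: A B C D E F G H I J K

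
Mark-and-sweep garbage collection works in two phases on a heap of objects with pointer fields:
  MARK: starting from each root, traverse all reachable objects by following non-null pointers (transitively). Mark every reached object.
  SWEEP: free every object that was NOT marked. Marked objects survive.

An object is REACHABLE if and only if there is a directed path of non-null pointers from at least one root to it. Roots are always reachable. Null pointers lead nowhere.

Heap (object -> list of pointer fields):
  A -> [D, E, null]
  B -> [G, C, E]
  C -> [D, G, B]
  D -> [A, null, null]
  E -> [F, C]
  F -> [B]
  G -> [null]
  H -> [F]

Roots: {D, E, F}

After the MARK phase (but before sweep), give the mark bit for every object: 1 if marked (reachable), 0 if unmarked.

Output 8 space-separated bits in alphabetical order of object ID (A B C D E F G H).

Roots: D E F
Mark D: refs=A null null, marked=D
Mark E: refs=F C, marked=D E
Mark F: refs=B, marked=D E F
Mark A: refs=D E null, marked=A D E F
Mark C: refs=D G B, marked=A C D E F
Mark B: refs=G C E, marked=A B C D E F
Mark G: refs=null, marked=A B C D E F G
Unmarked (collected): H

Answer: 1 1 1 1 1 1 1 0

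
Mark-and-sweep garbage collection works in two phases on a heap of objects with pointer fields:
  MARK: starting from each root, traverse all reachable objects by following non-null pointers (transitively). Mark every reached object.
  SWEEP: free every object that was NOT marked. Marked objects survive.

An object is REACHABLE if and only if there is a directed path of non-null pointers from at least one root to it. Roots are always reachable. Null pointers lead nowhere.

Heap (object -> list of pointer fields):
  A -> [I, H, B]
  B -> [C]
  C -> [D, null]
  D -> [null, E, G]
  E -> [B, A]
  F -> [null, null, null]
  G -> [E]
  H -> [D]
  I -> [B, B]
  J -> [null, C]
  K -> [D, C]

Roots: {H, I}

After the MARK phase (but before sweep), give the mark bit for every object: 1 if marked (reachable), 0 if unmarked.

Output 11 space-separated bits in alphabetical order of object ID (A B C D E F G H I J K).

Roots: H I
Mark H: refs=D, marked=H
Mark I: refs=B B, marked=H I
Mark D: refs=null E G, marked=D H I
Mark B: refs=C, marked=B D H I
Mark E: refs=B A, marked=B D E H I
Mark G: refs=E, marked=B D E G H I
Mark C: refs=D null, marked=B C D E G H I
Mark A: refs=I H B, marked=A B C D E G H I
Unmarked (collected): F J K

Answer: 1 1 1 1 1 0 1 1 1 0 0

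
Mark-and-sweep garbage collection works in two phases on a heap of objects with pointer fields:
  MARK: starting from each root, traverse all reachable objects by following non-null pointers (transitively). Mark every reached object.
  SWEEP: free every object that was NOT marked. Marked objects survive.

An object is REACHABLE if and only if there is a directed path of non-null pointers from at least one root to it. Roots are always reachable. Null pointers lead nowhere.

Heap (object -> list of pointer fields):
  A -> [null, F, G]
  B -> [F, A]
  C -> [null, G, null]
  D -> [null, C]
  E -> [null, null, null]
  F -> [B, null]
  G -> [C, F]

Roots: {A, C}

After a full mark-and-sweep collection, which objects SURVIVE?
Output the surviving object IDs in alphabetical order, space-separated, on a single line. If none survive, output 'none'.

Answer: A B C F G

Derivation:
Roots: A C
Mark A: refs=null F G, marked=A
Mark C: refs=null G null, marked=A C
Mark F: refs=B null, marked=A C F
Mark G: refs=C F, marked=A C F G
Mark B: refs=F A, marked=A B C F G
Unmarked (collected): D E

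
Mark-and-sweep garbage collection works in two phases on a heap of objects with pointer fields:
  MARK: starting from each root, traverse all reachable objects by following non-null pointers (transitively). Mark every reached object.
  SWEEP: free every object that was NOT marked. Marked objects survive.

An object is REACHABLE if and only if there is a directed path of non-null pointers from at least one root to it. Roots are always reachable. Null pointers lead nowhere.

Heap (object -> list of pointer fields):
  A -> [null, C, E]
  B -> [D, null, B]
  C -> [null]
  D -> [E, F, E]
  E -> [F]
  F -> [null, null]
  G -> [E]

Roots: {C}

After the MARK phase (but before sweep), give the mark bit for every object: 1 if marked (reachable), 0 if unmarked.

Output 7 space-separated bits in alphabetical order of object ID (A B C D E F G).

Answer: 0 0 1 0 0 0 0

Derivation:
Roots: C
Mark C: refs=null, marked=C
Unmarked (collected): A B D E F G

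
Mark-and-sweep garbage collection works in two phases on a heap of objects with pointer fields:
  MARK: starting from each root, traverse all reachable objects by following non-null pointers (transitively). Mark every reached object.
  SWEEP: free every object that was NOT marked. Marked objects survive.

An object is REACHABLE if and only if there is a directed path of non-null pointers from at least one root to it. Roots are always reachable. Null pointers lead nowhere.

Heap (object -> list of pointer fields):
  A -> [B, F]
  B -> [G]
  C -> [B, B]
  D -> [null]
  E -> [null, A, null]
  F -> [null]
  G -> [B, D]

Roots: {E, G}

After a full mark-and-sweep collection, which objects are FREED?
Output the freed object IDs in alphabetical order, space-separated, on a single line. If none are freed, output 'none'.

Roots: E G
Mark E: refs=null A null, marked=E
Mark G: refs=B D, marked=E G
Mark A: refs=B F, marked=A E G
Mark B: refs=G, marked=A B E G
Mark D: refs=null, marked=A B D E G
Mark F: refs=null, marked=A B D E F G
Unmarked (collected): C

Answer: C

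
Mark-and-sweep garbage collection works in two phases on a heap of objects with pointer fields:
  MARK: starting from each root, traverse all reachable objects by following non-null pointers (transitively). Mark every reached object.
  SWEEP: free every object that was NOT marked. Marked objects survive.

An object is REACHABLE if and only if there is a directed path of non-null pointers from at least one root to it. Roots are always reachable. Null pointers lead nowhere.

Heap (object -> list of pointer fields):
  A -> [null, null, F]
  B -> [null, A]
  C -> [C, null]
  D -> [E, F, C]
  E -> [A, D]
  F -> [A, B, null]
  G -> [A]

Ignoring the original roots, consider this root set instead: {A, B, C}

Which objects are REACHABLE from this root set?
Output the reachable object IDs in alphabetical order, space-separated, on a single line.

Roots: A B C
Mark A: refs=null null F, marked=A
Mark B: refs=null A, marked=A B
Mark C: refs=C null, marked=A B C
Mark F: refs=A B null, marked=A B C F
Unmarked (collected): D E G

Answer: A B C F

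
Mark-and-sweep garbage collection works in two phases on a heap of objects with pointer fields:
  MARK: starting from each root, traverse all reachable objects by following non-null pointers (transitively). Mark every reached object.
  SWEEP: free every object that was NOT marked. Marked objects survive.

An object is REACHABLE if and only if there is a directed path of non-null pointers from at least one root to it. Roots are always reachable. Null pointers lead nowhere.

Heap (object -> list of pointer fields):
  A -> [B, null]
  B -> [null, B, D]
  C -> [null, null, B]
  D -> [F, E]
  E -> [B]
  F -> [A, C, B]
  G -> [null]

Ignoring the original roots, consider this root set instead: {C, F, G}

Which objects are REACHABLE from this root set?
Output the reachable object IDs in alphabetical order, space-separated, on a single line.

Roots: C F G
Mark C: refs=null null B, marked=C
Mark F: refs=A C B, marked=C F
Mark G: refs=null, marked=C F G
Mark B: refs=null B D, marked=B C F G
Mark A: refs=B null, marked=A B C F G
Mark D: refs=F E, marked=A B C D F G
Mark E: refs=B, marked=A B C D E F G
Unmarked (collected): (none)

Answer: A B C D E F G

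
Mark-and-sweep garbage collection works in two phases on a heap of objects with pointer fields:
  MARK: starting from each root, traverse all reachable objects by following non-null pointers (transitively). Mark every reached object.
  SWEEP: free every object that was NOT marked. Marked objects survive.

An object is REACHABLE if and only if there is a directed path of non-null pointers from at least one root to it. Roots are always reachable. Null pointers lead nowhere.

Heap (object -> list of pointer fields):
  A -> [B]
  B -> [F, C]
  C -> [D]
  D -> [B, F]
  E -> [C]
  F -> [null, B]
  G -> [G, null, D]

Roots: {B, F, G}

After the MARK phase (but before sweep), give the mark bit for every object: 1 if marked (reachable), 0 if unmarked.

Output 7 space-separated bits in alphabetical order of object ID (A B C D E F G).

Answer: 0 1 1 1 0 1 1

Derivation:
Roots: B F G
Mark B: refs=F C, marked=B
Mark F: refs=null B, marked=B F
Mark G: refs=G null D, marked=B F G
Mark C: refs=D, marked=B C F G
Mark D: refs=B F, marked=B C D F G
Unmarked (collected): A E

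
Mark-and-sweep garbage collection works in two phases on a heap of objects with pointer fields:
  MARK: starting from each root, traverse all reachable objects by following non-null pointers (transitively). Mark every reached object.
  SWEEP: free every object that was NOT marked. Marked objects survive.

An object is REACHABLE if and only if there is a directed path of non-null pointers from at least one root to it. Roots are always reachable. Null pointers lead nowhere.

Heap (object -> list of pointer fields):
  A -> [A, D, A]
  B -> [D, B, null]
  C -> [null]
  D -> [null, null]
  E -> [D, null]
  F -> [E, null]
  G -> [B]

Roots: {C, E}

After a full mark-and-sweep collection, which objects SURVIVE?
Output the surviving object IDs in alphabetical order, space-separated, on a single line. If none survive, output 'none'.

Answer: C D E

Derivation:
Roots: C E
Mark C: refs=null, marked=C
Mark E: refs=D null, marked=C E
Mark D: refs=null null, marked=C D E
Unmarked (collected): A B F G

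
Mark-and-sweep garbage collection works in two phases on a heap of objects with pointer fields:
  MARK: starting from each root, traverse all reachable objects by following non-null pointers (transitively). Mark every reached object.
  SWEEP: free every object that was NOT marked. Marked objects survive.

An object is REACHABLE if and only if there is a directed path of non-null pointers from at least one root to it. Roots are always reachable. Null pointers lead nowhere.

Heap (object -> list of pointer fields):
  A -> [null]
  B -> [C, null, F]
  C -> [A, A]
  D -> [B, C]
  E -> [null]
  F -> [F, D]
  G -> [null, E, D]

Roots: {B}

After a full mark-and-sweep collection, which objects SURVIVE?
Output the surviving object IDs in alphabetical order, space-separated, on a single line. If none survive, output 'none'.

Answer: A B C D F

Derivation:
Roots: B
Mark B: refs=C null F, marked=B
Mark C: refs=A A, marked=B C
Mark F: refs=F D, marked=B C F
Mark A: refs=null, marked=A B C F
Mark D: refs=B C, marked=A B C D F
Unmarked (collected): E G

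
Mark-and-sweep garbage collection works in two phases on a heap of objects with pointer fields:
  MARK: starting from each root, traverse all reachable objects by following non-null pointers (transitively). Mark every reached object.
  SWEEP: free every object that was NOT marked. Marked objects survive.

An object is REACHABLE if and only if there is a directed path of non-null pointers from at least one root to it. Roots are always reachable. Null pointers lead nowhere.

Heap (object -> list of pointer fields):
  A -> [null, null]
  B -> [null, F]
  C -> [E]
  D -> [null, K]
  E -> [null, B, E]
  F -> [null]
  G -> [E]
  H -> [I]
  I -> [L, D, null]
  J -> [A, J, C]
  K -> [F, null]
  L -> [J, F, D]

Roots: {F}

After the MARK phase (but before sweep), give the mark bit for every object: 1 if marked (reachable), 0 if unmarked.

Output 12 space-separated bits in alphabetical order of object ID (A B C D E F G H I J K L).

Roots: F
Mark F: refs=null, marked=F
Unmarked (collected): A B C D E G H I J K L

Answer: 0 0 0 0 0 1 0 0 0 0 0 0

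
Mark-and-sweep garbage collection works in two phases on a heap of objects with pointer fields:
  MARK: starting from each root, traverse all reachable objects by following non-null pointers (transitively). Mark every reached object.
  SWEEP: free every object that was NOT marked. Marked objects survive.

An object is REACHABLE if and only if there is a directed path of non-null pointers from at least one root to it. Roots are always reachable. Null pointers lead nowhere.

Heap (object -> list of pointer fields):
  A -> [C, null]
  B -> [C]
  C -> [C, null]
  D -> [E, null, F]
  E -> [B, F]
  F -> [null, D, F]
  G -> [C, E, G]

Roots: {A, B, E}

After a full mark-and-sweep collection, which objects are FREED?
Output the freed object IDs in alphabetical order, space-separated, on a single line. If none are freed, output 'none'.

Answer: G

Derivation:
Roots: A B E
Mark A: refs=C null, marked=A
Mark B: refs=C, marked=A B
Mark E: refs=B F, marked=A B E
Mark C: refs=C null, marked=A B C E
Mark F: refs=null D F, marked=A B C E F
Mark D: refs=E null F, marked=A B C D E F
Unmarked (collected): G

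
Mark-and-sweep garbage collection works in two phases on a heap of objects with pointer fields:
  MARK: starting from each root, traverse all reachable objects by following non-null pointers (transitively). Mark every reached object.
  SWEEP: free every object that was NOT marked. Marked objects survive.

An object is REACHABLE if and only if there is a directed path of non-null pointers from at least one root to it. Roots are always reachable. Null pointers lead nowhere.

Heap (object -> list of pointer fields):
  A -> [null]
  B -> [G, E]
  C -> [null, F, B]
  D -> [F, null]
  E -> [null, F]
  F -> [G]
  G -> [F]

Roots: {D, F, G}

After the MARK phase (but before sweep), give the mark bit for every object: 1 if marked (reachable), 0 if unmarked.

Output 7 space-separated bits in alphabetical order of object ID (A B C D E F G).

Roots: D F G
Mark D: refs=F null, marked=D
Mark F: refs=G, marked=D F
Mark G: refs=F, marked=D F G
Unmarked (collected): A B C E

Answer: 0 0 0 1 0 1 1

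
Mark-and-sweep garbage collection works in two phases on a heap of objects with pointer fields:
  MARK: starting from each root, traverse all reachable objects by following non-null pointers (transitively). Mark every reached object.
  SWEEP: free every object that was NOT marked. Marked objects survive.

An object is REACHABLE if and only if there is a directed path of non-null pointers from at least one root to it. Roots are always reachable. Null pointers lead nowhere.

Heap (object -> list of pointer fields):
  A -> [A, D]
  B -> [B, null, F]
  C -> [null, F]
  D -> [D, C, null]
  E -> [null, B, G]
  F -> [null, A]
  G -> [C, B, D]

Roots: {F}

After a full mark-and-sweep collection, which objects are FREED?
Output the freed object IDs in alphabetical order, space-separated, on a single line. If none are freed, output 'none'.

Roots: F
Mark F: refs=null A, marked=F
Mark A: refs=A D, marked=A F
Mark D: refs=D C null, marked=A D F
Mark C: refs=null F, marked=A C D F
Unmarked (collected): B E G

Answer: B E G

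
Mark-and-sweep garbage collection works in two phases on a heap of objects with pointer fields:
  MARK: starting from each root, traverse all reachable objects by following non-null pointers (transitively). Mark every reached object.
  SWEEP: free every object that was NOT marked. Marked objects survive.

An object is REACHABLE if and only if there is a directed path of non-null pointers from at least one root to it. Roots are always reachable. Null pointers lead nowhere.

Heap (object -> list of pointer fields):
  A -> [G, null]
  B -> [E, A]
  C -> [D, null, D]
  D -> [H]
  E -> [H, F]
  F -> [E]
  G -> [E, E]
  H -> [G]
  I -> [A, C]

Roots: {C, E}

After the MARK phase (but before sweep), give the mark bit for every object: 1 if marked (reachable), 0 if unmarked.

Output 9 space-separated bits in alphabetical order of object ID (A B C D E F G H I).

Roots: C E
Mark C: refs=D null D, marked=C
Mark E: refs=H F, marked=C E
Mark D: refs=H, marked=C D E
Mark H: refs=G, marked=C D E H
Mark F: refs=E, marked=C D E F H
Mark G: refs=E E, marked=C D E F G H
Unmarked (collected): A B I

Answer: 0 0 1 1 1 1 1 1 0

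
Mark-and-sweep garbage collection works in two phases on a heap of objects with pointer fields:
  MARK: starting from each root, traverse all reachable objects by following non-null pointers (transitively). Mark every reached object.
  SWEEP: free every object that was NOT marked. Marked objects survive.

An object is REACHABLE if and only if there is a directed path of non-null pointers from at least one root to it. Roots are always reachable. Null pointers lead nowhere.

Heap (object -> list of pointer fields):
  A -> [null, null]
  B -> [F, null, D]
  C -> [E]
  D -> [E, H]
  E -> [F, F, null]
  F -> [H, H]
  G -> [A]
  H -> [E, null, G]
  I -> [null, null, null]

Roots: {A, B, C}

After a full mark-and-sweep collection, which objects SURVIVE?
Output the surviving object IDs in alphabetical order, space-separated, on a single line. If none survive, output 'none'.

Answer: A B C D E F G H

Derivation:
Roots: A B C
Mark A: refs=null null, marked=A
Mark B: refs=F null D, marked=A B
Mark C: refs=E, marked=A B C
Mark F: refs=H H, marked=A B C F
Mark D: refs=E H, marked=A B C D F
Mark E: refs=F F null, marked=A B C D E F
Mark H: refs=E null G, marked=A B C D E F H
Mark G: refs=A, marked=A B C D E F G H
Unmarked (collected): I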